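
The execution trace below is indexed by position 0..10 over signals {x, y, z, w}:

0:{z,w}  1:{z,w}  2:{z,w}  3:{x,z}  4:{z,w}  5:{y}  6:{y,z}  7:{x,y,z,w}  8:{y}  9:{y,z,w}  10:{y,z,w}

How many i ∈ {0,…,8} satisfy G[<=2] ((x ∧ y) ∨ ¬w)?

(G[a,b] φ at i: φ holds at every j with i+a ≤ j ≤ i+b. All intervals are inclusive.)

2

Evaluate at each i in [0,8]:
  i=0: ✗ (fails at j=0)
  i=1: ✗ (fails at j=1)
  i=2: ✗ (fails at j=2)
  i=3: ✗ (fails at j=4)
  i=4: ✗ (fails at j=4)
  i=5: ✓ (all of [5,7])
  i=6: ✓ (all of [6,8])
  i=7: ✗ (fails at j=9)
  i=8: ✗ (fails at j=9)
Positions where it holds: {5, 6} → 2.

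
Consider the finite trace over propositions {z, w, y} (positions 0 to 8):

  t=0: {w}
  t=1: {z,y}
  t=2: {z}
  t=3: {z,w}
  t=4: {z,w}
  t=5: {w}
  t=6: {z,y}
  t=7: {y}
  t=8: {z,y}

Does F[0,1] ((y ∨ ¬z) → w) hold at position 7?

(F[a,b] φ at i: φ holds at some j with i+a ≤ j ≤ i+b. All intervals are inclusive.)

No

Check ((y ∨ ¬z) → w) at each j in [7,8]:
  j=7: false
  j=8: false
No position in the window satisfies it → formula fails.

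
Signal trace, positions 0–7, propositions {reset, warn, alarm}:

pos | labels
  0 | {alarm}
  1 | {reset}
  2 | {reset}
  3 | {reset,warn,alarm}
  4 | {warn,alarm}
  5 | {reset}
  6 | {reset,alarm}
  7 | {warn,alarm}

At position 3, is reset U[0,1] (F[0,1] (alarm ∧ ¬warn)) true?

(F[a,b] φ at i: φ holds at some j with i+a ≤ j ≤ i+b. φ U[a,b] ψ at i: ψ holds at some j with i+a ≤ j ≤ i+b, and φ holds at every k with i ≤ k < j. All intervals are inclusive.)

Need some j in [3,4] with F[0,1] (alarm ∧ ¬warn), and reset at every k in [3,j-1].
  j=3: F[0,1] (alarm ∧ ¬warn) — fails (none in [3,4]).
  j=4: F[0,1] (alarm ∧ ¬warn) — fails (none in [4,5]).
No j in the window works → until fails.

False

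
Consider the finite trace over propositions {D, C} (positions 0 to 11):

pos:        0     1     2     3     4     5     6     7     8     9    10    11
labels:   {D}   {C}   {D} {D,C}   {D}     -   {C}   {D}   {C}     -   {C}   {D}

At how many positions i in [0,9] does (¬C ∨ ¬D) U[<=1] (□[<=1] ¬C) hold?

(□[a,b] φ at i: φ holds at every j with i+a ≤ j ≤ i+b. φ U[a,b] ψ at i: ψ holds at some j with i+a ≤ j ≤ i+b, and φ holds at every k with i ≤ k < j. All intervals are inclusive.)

1

Evaluate at each i in [0,9]:
  i=0: ✗ (no rhs in [0,1])
  i=1: ✗ (no rhs in [1,2])
  i=2: ✗ (no rhs in [2,3])
  i=3: ✗ (lhs fails at k=3 before rhs at j=4)
  i=4: ✓ (rhs at j=4)
  i=5: ✗ (no rhs in [5,6])
  i=6: ✗ (no rhs in [6,7])
  i=7: ✗ (no rhs in [7,8])
  i=8: ✗ (no rhs in [8,9])
  i=9: ✗ (no rhs in [9,10])
Positions where it holds: {4} → 1.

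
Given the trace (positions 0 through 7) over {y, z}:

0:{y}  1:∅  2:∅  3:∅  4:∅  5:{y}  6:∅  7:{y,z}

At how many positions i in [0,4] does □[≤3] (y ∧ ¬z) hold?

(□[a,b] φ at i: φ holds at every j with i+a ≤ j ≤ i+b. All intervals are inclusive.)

0

Evaluate at each i in [0,4]:
  i=0: ✗ (fails at j=1)
  i=1: ✗ (fails at j=1)
  i=2: ✗ (fails at j=2)
  i=3: ✗ (fails at j=3)
  i=4: ✗ (fails at j=4)
Positions where it holds: {} → 0.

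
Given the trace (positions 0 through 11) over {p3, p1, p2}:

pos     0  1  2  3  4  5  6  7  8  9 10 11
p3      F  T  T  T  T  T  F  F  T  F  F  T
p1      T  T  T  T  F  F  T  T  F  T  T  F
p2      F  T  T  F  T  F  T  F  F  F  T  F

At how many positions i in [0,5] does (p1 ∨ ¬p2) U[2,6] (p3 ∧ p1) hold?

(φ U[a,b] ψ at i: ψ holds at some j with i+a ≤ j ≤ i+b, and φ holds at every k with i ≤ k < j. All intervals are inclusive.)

Evaluate at each i in [0,5]:
  i=0: ✓ (rhs at j=2; lhs holds on [0,1])
  i=1: ✓ (rhs at j=3; lhs holds on [1,2])
  i=2: ✗ (no rhs in [4,8])
  i=3: ✗ (no rhs in [5,9])
  i=4: ✗ (no rhs in [6,10])
  i=5: ✗ (no rhs in [7,11])
Positions where it holds: {0, 1} → 2.

2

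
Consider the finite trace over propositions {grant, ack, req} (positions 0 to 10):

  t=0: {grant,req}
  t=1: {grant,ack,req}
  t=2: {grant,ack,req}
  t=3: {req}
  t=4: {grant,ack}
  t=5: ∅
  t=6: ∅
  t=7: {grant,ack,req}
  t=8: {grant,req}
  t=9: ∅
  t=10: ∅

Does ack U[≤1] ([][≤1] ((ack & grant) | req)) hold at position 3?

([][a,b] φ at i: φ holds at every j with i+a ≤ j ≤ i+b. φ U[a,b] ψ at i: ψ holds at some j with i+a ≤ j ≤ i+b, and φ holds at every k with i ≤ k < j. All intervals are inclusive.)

True

Need some j in [3,4] with [][≤1] ((ack & grant) | req), and ack at every k in [3,j-1].
  j=3: [][≤1] ((ack & grant) | req) holds; no prefix to check → satisfied.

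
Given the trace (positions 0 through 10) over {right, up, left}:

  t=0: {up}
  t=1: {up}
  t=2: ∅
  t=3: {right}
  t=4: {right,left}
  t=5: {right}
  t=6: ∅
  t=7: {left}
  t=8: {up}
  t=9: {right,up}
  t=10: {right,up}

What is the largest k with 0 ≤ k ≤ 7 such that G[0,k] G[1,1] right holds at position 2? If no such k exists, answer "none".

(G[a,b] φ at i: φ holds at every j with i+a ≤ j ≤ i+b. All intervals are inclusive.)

2

G[1,1] right must hold from j=2 onward; find where it first fails.
  j=2: holds
  j=3: holds
  j=4: holds
  j=5: fails
Holds on [2,4], so largest k = 2.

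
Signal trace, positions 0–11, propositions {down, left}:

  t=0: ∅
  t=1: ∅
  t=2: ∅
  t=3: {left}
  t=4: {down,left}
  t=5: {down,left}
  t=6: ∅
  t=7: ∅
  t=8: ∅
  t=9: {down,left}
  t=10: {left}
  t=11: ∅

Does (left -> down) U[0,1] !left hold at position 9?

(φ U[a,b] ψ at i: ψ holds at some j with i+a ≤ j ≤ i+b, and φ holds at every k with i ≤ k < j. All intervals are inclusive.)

Need some j in [9,10] with !left, and (left -> down) at every k in [9,j-1].
  j=9: !left false.
  j=10: !left false.
No j in the window works → until fails.

Does not hold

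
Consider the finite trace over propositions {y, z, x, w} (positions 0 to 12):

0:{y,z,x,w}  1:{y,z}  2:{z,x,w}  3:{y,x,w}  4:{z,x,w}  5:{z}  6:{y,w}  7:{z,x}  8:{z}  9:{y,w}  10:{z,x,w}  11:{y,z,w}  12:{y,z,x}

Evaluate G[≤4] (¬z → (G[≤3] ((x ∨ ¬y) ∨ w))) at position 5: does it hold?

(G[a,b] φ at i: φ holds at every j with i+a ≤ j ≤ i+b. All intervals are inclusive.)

Check (¬z → (G[≤3] ((x ∨ ¬y) ∨ w))) at every j in [5,9]:
  j=5: antecedent false → ✓
  j=6: antecedent true; consequent holds on [6,9] → ✓
  j=7: antecedent false → ✓
  j=8: antecedent false → ✓
  j=9: antecedent true; consequent holds on [9,12] → ✓
All positions satisfy it → formula holds.

Holds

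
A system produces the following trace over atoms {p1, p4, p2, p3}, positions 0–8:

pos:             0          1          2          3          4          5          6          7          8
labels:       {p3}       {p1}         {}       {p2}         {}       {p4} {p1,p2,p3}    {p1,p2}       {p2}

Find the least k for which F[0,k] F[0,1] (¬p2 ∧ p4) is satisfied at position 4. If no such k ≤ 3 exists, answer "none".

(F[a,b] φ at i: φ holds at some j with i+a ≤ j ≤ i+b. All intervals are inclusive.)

Scan j = 4,5,… for F[0,1] (¬p2 ∧ p4):
  j=4: holds
First hit at j=4, so smallest k = 4-4 = 0.

0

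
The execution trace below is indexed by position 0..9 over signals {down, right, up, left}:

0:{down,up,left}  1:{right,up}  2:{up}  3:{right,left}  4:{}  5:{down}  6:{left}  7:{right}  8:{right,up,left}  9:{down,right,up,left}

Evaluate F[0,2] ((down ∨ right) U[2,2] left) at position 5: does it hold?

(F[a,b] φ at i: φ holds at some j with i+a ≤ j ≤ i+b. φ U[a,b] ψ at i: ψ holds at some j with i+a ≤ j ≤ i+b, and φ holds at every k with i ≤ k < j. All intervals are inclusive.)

Check ((down ∨ right) U[2,2] left) at each j in [5,7]:
  j=5: fails
  j=6: fails
  j=7: holds
Found at j=7 → formula holds.

Yes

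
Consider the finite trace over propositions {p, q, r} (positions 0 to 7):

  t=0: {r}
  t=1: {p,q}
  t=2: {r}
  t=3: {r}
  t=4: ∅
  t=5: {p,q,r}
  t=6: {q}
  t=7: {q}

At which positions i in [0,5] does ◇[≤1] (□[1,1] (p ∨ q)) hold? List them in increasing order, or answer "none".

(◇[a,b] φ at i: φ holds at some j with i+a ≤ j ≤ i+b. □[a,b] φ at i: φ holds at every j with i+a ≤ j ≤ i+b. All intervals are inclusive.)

Evaluate at each i in [0,5]:
  i=0: ✓ (witness j=0)
  i=1: ✗ (none in [1,2])
  i=2: ✗ (none in [2,3])
  i=3: ✓ (witness j=4)
  i=4: ✓ (witness j=4)
  i=5: ✓ (witness j=5)

0, 3, 4, 5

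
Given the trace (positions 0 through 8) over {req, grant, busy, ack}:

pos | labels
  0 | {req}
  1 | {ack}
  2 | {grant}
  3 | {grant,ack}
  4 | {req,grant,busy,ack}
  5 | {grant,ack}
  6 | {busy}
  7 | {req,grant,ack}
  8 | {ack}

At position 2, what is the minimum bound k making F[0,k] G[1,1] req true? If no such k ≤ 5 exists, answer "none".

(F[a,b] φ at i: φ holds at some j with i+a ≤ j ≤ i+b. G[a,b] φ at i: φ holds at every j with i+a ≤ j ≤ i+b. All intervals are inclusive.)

Scan j = 2,3,… for G[1,1] req:
  j=2: fails
  j=3: holds
First hit at j=3, so smallest k = 3-2 = 1.

1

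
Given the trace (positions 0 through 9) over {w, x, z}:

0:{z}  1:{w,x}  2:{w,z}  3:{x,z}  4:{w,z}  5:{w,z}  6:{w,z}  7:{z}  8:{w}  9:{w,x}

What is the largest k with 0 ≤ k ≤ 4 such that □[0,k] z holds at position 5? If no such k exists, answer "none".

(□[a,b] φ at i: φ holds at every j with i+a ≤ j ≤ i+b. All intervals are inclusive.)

z must hold from j=5 onward; find where it first fails.
  j=5: holds
  j=6: holds
  j=7: holds
  j=8: fails
Holds on [5,7], so largest k = 2.

2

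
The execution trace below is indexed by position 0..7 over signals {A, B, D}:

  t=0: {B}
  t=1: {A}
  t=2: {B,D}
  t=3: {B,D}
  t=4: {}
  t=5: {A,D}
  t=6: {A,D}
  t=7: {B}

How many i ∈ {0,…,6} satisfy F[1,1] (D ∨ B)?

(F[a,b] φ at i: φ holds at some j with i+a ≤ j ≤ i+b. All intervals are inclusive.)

Evaluate at each i in [0,6]:
  i=0: ✗ (none in [1,1])
  i=1: ✓ (witness j=2)
  i=2: ✓ (witness j=3)
  i=3: ✗ (none in [4,4])
  i=4: ✓ (witness j=5)
  i=5: ✓ (witness j=6)
  i=6: ✓ (witness j=7)
Positions where it holds: {1, 2, 4, 5, 6} → 5.

5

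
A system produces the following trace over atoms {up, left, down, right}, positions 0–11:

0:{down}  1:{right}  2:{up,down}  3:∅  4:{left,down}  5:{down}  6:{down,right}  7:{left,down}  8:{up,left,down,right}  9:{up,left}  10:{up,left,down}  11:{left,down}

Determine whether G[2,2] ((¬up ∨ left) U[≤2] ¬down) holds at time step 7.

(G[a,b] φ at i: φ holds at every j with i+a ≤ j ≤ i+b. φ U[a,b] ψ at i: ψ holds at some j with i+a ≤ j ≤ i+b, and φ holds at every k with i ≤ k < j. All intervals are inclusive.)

True

Check ((¬up ∨ left) U[≤2] ¬down) at every j in [9,9]:
  j=9: holds
All positions satisfy it → formula holds.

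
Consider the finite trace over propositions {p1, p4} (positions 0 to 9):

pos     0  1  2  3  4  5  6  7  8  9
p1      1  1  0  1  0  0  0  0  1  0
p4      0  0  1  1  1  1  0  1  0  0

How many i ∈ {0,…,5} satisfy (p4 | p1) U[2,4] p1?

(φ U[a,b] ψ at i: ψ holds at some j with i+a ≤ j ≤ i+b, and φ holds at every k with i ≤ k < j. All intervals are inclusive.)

Evaluate at each i in [0,5]:
  i=0: ✓ (rhs at j=3; lhs holds on [0,2])
  i=1: ✓ (rhs at j=3; lhs holds on [1,2])
  i=2: ✗ (no rhs in [4,6])
  i=3: ✗ (no rhs in [5,7])
  i=4: ✗ (lhs fails at k=6 before rhs at j=8)
  i=5: ✗ (lhs fails at k=6 before rhs at j=8)
Positions where it holds: {0, 1} → 2.

2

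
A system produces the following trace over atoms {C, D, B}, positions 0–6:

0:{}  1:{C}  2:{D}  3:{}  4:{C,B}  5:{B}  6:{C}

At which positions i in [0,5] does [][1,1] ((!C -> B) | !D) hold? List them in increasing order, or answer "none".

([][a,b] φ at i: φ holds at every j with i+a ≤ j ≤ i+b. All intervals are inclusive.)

Evaluate at each i in [0,5]:
  i=0: ✓ (all of [1,1])
  i=1: ✗ (fails at j=2)
  i=2: ✓ (all of [3,3])
  i=3: ✓ (all of [4,4])
  i=4: ✓ (all of [5,5])
  i=5: ✓ (all of [6,6])

0, 2, 3, 4, 5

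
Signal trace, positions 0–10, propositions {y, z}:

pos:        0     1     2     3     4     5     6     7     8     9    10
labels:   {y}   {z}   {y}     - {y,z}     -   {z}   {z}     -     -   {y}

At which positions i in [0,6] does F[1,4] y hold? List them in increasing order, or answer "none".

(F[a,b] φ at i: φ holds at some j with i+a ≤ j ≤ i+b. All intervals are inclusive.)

Evaluate at each i in [0,6]:
  i=0: ✓ (witness j=2)
  i=1: ✓ (witness j=2)
  i=2: ✓ (witness j=4)
  i=3: ✓ (witness j=4)
  i=4: ✗ (none in [5,8])
  i=5: ✗ (none in [6,9])
  i=6: ✓ (witness j=10)

0, 1, 2, 3, 6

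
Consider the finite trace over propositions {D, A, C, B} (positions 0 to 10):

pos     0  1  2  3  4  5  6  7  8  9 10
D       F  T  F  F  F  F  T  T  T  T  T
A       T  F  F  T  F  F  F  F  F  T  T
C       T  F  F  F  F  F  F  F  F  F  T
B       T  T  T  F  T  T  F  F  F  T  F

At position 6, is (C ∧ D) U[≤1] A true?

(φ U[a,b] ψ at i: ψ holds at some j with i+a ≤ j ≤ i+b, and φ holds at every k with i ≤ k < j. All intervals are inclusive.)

Need some j in [6,7] with A, and (C ∧ D) at every k in [6,j-1].
  j=6: A false.
  j=7: A false.
No j in the window works → until fails.

Does not hold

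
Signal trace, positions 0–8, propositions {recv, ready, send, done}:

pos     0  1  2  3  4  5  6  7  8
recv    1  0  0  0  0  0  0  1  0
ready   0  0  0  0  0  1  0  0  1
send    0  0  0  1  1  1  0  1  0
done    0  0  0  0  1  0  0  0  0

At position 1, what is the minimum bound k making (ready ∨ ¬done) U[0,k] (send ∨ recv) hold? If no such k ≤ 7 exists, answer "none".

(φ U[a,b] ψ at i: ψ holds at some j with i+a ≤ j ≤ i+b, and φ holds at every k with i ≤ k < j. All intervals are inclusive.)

Need earliest j ≥ 1 with (send ∨ recv), and (ready ∨ ¬done) at every k in [1,j-1].
  j=1: rhs fails.
  j=2: rhs fails.
  j=3: rhs holds; lhs holds on [1,2]. k = 2.

2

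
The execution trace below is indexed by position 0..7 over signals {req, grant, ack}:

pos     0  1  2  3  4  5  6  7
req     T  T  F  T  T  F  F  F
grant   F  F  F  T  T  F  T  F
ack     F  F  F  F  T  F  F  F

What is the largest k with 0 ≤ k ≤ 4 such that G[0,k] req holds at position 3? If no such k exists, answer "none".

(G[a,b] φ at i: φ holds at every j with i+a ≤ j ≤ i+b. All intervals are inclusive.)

1

req must hold from j=3 onward; find where it first fails.
  j=3: holds
  j=4: holds
  j=5: fails
Holds on [3,4], so largest k = 1.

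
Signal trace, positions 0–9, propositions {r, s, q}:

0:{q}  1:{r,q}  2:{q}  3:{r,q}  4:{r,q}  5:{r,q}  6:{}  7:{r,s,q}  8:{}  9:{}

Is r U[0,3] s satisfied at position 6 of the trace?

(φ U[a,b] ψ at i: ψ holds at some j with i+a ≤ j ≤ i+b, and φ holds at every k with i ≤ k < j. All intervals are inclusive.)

Need some j in [6,9] with s, and r at every k in [6,j-1].
  j=6: s false.
  j=7: s holds, but r fails at k=6 → not this j.
  j=8: s false.
  j=9: s false.
No j in the window works → until fails.

False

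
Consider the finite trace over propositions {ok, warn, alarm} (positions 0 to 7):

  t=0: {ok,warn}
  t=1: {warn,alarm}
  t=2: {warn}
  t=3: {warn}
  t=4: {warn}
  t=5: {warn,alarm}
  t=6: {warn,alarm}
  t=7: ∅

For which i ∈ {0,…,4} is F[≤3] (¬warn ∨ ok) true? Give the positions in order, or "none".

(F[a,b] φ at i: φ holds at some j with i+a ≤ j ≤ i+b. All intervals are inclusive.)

0, 4

Evaluate at each i in [0,4]:
  i=0: ✓ (witness j=0)
  i=1: ✗ (none in [1,4])
  i=2: ✗ (none in [2,5])
  i=3: ✗ (none in [3,6])
  i=4: ✓ (witness j=7)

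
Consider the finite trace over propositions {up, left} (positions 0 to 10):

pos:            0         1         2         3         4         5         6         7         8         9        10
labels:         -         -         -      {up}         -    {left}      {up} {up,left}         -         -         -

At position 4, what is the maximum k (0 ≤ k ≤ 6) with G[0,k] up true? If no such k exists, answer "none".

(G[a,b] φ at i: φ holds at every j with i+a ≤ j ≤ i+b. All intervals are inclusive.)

up must hold from j=4 onward; find where it first fails.
  j=4: fails → no k works.

none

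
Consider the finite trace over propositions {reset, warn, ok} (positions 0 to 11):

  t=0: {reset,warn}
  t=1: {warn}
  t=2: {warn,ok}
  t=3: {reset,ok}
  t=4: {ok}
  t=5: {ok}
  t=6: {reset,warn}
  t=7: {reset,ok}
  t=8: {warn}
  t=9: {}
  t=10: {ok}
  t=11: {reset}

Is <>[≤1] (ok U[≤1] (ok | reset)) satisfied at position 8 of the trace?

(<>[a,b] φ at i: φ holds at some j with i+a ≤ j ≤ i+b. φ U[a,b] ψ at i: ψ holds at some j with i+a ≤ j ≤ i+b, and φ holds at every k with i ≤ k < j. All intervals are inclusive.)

Check (ok U[≤1] (ok | reset)) at each j in [8,9]:
  j=8: fails
  j=9: fails
No position in the window satisfies it → formula fails.

False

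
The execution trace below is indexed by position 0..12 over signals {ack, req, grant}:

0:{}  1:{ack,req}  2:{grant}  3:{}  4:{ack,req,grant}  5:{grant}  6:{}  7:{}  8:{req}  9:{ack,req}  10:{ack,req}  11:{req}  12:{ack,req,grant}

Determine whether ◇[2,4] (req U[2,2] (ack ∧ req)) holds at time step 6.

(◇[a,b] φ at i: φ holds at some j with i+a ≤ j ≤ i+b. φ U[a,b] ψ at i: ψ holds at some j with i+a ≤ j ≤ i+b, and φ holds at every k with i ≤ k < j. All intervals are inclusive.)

True

Check (req U[2,2] (ack ∧ req)) at each j in [8,10]:
  j=8: holds
  j=9: fails
  j=10: holds
Found at j=8 → formula holds.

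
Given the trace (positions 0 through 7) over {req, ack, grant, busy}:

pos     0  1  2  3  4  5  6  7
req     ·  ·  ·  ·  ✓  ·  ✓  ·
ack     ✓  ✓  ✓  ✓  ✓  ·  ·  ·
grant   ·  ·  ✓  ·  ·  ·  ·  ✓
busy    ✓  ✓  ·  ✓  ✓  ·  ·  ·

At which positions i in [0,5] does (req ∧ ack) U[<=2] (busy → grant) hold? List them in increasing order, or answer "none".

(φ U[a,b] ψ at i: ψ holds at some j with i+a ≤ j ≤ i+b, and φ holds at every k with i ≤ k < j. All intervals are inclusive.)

Evaluate at each i in [0,5]:
  i=0: ✗ (lhs fails at k=0 before rhs at j=2)
  i=1: ✗ (lhs fails at k=1 before rhs at j=2)
  i=2: ✓ (rhs at j=2)
  i=3: ✗ (lhs fails at k=3 before rhs at j=5)
  i=4: ✓ (rhs at j=5; lhs holds on [4,4])
  i=5: ✓ (rhs at j=5)

2, 4, 5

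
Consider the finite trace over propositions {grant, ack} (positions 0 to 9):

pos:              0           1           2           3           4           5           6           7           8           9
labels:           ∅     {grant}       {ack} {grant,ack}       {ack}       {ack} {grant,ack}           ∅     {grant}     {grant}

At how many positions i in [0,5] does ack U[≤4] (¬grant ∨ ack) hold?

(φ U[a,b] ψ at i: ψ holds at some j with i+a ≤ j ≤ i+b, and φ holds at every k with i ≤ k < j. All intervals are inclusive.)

Evaluate at each i in [0,5]:
  i=0: ✓ (rhs at j=0)
  i=1: ✗ (lhs fails at k=1 before rhs at j=2)
  i=2: ✓ (rhs at j=2)
  i=3: ✓ (rhs at j=3)
  i=4: ✓ (rhs at j=4)
  i=5: ✓ (rhs at j=5)
Positions where it holds: {0, 2, 3, 4, 5} → 5.

5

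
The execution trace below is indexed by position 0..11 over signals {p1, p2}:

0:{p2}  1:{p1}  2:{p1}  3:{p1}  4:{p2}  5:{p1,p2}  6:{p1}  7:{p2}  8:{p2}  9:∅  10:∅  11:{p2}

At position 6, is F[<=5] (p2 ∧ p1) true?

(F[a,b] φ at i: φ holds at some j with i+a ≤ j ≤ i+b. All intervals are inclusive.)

Check (p2 ∧ p1) at each j in [6,11]:
  j=6: false
  j=7: false
  j=8: false
  j=9: false
  j=10: false
  j=11: false
No position in the window satisfies it → formula fails.

No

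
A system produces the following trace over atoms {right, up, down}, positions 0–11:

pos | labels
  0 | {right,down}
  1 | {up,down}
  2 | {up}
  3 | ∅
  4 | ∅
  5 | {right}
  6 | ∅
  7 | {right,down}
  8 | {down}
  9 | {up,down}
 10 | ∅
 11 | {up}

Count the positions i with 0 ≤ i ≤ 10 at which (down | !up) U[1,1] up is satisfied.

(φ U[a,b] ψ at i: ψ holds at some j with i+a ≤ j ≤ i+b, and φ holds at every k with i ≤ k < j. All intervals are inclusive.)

4

Evaluate at each i in [0,10]:
  i=0: ✓ (rhs at j=1; lhs holds on [0,0])
  i=1: ✓ (rhs at j=2; lhs holds on [1,1])
  i=2: ✗ (no rhs in [3,3])
  i=3: ✗ (no rhs in [4,4])
  i=4: ✗ (no rhs in [5,5])
  i=5: ✗ (no rhs in [6,6])
  i=6: ✗ (no rhs in [7,7])
  i=7: ✗ (no rhs in [8,8])
  i=8: ✓ (rhs at j=9; lhs holds on [8,8])
  i=9: ✗ (no rhs in [10,10])
  i=10: ✓ (rhs at j=11; lhs holds on [10,10])
Positions where it holds: {0, 1, 8, 10} → 4.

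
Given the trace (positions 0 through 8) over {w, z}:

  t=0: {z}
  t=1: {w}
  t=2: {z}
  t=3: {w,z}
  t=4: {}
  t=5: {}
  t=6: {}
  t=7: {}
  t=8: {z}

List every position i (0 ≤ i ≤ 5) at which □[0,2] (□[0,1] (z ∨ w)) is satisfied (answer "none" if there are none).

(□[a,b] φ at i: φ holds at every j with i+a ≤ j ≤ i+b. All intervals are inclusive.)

Evaluate at each i in [0,5]:
  i=0: ✓ (all of [0,2])
  i=1: ✗ (fails at j=3)
  i=2: ✗ (fails at j=3)
  i=3: ✗ (fails at j=3)
  i=4: ✗ (fails at j=4)
  i=5: ✗ (fails at j=5)

0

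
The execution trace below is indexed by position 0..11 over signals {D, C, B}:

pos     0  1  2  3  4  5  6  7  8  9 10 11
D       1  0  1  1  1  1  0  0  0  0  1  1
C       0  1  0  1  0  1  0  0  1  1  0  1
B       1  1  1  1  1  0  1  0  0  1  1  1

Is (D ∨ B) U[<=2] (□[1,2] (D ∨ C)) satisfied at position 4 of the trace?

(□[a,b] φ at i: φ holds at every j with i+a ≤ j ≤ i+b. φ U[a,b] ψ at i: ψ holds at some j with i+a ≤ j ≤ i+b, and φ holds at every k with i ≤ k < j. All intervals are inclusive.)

Need some j in [4,6] with □[1,2] (D ∨ C), and (D ∨ B) at every k in [4,j-1].
  j=4: □[1,2] (D ∨ C) — fails at 6.
  j=5: □[1,2] (D ∨ C) — fails at 6.
  j=6: □[1,2] (D ∨ C) — fails at 7.
No j in the window works → until fails.

No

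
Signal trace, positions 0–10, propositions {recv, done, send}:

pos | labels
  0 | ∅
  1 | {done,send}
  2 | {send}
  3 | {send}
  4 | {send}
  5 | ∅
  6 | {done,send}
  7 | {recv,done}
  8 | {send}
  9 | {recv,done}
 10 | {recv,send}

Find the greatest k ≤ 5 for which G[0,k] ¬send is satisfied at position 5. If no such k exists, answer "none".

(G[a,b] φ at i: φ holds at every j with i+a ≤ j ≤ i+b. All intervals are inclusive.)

0

¬send must hold from j=5 onward; find where it first fails.
  j=5: holds
  j=6: fails
Holds on [5,5], so largest k = 0.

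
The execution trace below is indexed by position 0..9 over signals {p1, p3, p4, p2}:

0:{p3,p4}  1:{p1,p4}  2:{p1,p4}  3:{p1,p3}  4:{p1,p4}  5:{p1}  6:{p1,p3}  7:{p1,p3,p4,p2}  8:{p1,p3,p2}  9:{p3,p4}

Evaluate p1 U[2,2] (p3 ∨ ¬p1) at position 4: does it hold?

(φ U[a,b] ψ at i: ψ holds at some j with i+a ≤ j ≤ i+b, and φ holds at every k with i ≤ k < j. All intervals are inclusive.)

Need some j in [6,6] with (p3 ∨ ¬p1), and p1 at every k in [4,j-1].
  j=6: (p3 ∨ ¬p1) holds; p1 holds at every k in [4,5] → satisfied.

Yes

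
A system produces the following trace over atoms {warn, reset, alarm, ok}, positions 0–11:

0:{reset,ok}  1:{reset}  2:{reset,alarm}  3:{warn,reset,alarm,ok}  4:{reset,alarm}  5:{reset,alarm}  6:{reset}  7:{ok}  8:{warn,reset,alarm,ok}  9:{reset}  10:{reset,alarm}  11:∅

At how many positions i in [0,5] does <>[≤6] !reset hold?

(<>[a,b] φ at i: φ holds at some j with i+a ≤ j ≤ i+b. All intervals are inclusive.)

5

Evaluate at each i in [0,5]:
  i=0: ✗ (none in [0,6])
  i=1: ✓ (witness j=7)
  i=2: ✓ (witness j=7)
  i=3: ✓ (witness j=7)
  i=4: ✓ (witness j=7)
  i=5: ✓ (witness j=7)
Positions where it holds: {1, 2, 3, 4, 5} → 5.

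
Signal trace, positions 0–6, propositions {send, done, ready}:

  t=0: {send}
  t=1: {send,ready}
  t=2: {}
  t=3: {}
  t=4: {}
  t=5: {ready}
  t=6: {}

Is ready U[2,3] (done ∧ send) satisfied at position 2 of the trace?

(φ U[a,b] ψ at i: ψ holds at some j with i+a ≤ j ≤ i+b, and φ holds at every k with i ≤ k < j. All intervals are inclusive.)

Need some j in [4,5] with (done ∧ send), and ready at every k in [2,j-1].
  j=4: (done ∧ send) false.
  j=5: (done ∧ send) false.
No j in the window works → until fails.

No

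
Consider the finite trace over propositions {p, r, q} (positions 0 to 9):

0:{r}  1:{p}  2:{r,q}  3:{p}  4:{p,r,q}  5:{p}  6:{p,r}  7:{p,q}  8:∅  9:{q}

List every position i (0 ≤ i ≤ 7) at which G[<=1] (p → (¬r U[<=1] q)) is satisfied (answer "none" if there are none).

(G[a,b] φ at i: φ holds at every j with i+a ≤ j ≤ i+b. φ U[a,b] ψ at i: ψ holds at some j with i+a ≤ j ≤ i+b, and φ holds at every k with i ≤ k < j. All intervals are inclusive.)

Evaluate at each i in [0,7]:
  i=0: ✓ (all of [0,1])
  i=1: ✓ (all of [1,2])
  i=2: ✓ (all of [2,3])
  i=3: ✓ (all of [3,4])
  i=4: ✗ (fails at j=5)
  i=5: ✗ (fails at j=5)
  i=6: ✗ (fails at j=6)
  i=7: ✓ (all of [7,8])

0, 1, 2, 3, 7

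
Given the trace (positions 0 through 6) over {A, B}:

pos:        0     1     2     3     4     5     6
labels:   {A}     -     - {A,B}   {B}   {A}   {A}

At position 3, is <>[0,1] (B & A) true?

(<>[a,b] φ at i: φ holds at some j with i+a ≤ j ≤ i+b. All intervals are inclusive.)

Yes

Check (B & A) at each j in [3,4]:
  j=3: true
  j=4: false
Found at j=3 → formula holds.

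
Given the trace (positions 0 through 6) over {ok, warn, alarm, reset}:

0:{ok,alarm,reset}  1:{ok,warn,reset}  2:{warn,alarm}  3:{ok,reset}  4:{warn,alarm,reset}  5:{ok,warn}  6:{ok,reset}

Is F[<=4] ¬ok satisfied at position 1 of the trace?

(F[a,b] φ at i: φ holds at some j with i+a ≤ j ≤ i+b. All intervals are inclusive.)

Holds

Check ¬ok at each j in [1,5]:
  j=1: false
  j=2: true
  j=3: false
  j=4: true
  j=5: false
Found at j=2 → formula holds.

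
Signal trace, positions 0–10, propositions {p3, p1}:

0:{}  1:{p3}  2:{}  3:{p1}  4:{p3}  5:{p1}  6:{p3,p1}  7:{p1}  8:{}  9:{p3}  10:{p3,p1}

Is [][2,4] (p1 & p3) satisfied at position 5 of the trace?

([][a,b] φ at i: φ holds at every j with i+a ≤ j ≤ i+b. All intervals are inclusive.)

Check (p1 & p3) at every j in [7,9]:
  j=7: false
  j=8: false
  j=9: false
Fails at j=7 → formula fails.

False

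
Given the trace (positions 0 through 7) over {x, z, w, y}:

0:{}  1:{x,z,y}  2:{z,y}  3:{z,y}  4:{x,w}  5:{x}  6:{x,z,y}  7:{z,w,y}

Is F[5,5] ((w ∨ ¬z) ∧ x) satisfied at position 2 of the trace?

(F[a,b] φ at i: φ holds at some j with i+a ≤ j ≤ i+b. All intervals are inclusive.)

Check ((w ∨ ¬z) ∧ x) at each j in [7,7]:
  j=7: false
No position in the window satisfies it → formula fails.

False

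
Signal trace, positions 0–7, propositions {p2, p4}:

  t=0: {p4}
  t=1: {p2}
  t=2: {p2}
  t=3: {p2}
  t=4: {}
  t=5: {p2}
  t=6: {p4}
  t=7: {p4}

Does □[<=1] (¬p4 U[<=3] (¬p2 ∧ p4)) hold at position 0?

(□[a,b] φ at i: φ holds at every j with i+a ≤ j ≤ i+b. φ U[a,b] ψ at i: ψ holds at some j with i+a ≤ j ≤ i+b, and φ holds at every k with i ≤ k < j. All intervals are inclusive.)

Check (¬p4 U[<=3] (¬p2 ∧ p4)) at every j in [0,1]:
  j=0: holds
  j=1: fails
Fails at j=1 → formula fails.

Does not hold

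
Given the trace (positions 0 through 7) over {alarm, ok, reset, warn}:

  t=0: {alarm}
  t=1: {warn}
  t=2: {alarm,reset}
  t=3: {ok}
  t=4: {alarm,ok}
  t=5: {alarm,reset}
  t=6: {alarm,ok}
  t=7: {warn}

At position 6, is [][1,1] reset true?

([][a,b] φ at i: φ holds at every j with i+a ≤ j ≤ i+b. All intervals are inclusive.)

Does not hold

Check reset at every j in [7,7]:
  j=7: false
Fails at j=7 → formula fails.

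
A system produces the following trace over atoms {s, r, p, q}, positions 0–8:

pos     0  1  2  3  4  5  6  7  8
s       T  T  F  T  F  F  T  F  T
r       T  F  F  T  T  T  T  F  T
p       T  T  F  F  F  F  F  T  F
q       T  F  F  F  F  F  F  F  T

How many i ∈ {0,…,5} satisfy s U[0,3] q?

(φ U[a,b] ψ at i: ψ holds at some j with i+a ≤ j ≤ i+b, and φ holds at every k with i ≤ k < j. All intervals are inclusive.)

Evaluate at each i in [0,5]:
  i=0: ✓ (rhs at j=0)
  i=1: ✗ (no rhs in [1,4])
  i=2: ✗ (no rhs in [2,5])
  i=3: ✗ (no rhs in [3,6])
  i=4: ✗ (no rhs in [4,7])
  i=5: ✗ (lhs fails at k=5 before rhs at j=8)
Positions where it holds: {0} → 1.

1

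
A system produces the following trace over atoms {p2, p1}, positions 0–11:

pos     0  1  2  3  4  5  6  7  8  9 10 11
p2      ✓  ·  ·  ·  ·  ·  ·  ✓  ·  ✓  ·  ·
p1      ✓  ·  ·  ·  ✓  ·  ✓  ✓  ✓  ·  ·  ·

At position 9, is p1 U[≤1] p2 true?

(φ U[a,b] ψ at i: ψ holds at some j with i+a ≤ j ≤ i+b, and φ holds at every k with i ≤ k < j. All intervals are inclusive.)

Holds

Need some j in [9,10] with p2, and p1 at every k in [9,j-1].
  j=9: p2 holds; no prefix to check → satisfied.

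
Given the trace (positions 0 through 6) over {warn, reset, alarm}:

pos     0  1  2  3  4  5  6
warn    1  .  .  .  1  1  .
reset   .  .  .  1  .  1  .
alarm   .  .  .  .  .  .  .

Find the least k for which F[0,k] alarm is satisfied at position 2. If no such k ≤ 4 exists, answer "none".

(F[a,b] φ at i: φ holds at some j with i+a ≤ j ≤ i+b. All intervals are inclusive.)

none

Scan j = 2,3,… for alarm:
  j=2: fails
  j=3: fails
  j=4: fails
  j=5: fails
  j=6: fails
No j in [2,6] satisfies it → none.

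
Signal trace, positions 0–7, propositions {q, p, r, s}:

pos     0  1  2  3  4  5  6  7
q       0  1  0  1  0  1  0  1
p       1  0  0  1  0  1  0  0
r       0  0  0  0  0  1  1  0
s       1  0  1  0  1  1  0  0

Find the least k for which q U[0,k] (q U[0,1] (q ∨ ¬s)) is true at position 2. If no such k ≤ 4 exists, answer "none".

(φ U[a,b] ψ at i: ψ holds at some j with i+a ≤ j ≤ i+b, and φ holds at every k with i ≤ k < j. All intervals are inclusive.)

none

Need earliest j ≥ 2 with (q U[0,1] (q ∨ ¬s)), and q at every k in [2,j-1].
  j=2: rhs fails.
  j=3: rhs holds but lhs fails at k=2.
  j=4: rhs fails.
  j=5: rhs holds but lhs fails at k=2.
  j=6: rhs holds but lhs fails at k=2.
No witness within the range → none.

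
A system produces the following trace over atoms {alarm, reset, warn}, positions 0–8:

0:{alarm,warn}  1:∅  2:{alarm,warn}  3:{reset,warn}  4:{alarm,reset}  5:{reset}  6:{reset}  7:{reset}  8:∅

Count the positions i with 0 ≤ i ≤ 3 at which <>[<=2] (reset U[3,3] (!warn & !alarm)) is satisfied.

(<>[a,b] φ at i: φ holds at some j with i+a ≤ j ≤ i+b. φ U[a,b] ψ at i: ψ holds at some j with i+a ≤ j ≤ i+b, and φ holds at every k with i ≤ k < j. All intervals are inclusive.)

Evaluate at each i in [0,3]:
  i=0: ✗ (none in [0,2])
  i=1: ✓ (witness j=3)
  i=2: ✓ (witness j=3)
  i=3: ✓ (witness j=3)
Positions where it holds: {1, 2, 3} → 3.

3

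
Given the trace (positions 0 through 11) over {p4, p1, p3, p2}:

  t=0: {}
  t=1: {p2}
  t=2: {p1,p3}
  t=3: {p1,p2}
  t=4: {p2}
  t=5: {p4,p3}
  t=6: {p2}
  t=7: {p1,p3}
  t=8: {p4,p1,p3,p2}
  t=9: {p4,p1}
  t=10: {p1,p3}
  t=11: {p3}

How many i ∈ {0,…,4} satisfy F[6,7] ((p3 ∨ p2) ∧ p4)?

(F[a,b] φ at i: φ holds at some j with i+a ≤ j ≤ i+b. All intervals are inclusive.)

Evaluate at each i in [0,4]:
  i=0: ✗ (none in [6,7])
  i=1: ✓ (witness j=8)
  i=2: ✓ (witness j=8)
  i=3: ✗ (none in [9,10])
  i=4: ✗ (none in [10,11])
Positions where it holds: {1, 2} → 2.

2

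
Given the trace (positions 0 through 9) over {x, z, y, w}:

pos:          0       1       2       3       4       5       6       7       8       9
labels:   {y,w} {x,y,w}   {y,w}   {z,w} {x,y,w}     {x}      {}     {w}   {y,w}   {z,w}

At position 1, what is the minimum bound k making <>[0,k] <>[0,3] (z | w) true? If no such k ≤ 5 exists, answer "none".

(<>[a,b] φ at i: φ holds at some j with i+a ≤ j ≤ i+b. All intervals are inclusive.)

Scan j = 1,2,… for <>[0,3] (z | w):
  j=1: holds
First hit at j=1, so smallest k = 1-1 = 0.

0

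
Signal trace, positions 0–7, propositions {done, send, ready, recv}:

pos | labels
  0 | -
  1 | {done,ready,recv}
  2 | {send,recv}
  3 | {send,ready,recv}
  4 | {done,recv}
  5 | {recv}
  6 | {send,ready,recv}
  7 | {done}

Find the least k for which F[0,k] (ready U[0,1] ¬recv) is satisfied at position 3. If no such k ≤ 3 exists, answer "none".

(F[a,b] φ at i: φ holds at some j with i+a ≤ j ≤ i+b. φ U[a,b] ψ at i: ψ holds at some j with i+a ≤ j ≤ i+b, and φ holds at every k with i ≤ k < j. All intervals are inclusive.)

3

Scan j = 3,4,… for (ready U[0,1] ¬recv):
  j=3: fails
  j=4: fails
  j=5: fails
  j=6: holds
First hit at j=6, so smallest k = 6-3 = 3.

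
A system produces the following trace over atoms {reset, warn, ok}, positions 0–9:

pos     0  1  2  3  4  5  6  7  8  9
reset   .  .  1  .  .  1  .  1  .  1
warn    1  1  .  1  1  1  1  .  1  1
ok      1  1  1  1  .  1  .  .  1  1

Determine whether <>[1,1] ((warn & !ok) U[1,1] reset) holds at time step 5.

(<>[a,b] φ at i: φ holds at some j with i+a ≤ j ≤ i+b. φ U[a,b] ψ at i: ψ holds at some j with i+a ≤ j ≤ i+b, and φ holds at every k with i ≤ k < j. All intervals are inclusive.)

Check ((warn & !ok) U[1,1] reset) at each j in [6,6]:
  j=6: holds
Found at j=6 → formula holds.

Holds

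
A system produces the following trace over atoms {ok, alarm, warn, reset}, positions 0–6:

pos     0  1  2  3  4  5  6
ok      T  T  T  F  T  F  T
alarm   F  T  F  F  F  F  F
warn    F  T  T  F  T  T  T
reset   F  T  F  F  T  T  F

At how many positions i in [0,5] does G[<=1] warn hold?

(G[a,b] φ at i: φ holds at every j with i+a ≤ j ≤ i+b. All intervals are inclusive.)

Evaluate at each i in [0,5]:
  i=0: ✗ (fails at j=0)
  i=1: ✓ (all of [1,2])
  i=2: ✗ (fails at j=3)
  i=3: ✗ (fails at j=3)
  i=4: ✓ (all of [4,5])
  i=5: ✓ (all of [5,6])
Positions where it holds: {1, 4, 5} → 3.

3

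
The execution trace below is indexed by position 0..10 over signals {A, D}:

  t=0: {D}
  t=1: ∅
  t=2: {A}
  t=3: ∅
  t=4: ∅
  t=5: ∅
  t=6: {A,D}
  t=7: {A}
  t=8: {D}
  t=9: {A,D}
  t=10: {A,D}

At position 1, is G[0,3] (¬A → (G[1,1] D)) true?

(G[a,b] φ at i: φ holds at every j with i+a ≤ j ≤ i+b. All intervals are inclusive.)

False

Check (¬A → (G[1,1] D)) at every j in [1,4]:
  j=1: antecedent true; consequent fails at 2 → ✗
  j=2: antecedent false → ✓
  j=3: antecedent true; consequent fails at 4 → ✗
  j=4: antecedent true; consequent fails at 5 → ✗
Fails at j=1 → formula fails.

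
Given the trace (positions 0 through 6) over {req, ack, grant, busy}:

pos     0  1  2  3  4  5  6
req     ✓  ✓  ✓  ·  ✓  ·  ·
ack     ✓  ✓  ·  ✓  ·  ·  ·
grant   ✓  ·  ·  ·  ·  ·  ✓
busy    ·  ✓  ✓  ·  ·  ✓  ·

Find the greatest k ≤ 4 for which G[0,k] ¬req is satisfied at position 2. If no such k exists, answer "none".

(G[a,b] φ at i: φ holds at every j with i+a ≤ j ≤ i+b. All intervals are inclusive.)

none

¬req must hold from j=2 onward; find where it first fails.
  j=2: fails → no k works.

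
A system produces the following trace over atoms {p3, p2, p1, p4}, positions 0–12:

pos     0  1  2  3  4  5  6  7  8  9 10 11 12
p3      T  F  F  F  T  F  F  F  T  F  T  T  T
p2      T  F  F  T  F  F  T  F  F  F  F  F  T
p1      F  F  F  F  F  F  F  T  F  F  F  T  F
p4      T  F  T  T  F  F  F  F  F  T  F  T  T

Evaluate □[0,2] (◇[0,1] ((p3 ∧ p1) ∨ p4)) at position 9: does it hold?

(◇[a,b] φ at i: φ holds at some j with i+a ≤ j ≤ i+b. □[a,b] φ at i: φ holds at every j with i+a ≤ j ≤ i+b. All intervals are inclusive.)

Holds

Check ◇[0,1] ((p3 ∧ p1) ∨ p4) at every j in [9,11]:
  j=9: holds (witness at 9)
  j=10: holds (witness at 11)
  j=11: holds (witness at 11)
All positions satisfy it → formula holds.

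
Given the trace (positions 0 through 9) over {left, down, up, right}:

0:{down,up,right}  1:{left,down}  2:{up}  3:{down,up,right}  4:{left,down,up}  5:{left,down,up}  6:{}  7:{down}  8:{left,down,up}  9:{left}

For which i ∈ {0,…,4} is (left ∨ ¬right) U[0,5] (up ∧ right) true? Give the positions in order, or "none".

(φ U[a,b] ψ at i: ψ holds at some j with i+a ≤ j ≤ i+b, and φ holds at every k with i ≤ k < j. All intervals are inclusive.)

Evaluate at each i in [0,4]:
  i=0: ✓ (rhs at j=0)
  i=1: ✓ (rhs at j=3; lhs holds on [1,2])
  i=2: ✓ (rhs at j=3; lhs holds on [2,2])
  i=3: ✓ (rhs at j=3)
  i=4: ✗ (no rhs in [4,9])

0, 1, 2, 3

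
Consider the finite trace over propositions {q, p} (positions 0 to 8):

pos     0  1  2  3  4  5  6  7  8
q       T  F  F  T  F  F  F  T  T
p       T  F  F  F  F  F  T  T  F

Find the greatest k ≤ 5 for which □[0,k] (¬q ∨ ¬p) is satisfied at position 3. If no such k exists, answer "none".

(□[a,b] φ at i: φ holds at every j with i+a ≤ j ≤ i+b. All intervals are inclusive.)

3

(¬q ∨ ¬p) must hold from j=3 onward; find where it first fails.
  j=3: holds
  j=4: holds
  j=5: holds
  j=6: holds
  j=7: fails
Holds on [3,6], so largest k = 3.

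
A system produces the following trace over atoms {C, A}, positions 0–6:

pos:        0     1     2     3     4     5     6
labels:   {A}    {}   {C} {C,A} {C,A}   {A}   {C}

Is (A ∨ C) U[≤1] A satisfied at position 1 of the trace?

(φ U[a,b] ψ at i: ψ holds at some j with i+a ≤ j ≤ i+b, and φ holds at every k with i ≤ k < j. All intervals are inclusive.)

Need some j in [1,2] with A, and (A ∨ C) at every k in [1,j-1].
  j=1: A false.
  j=2: A false.
No j in the window works → until fails.

False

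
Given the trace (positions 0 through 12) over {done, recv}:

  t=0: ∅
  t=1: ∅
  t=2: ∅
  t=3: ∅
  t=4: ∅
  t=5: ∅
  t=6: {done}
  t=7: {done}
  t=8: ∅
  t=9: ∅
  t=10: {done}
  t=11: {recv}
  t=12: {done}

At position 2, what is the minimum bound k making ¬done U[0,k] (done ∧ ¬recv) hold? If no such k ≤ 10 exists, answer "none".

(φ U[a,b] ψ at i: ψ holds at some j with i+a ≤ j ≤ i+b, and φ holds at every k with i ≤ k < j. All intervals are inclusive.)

Need earliest j ≥ 2 with (done ∧ ¬recv), and ¬done at every k in [2,j-1].
  j=2: rhs fails.
  j=3: rhs fails.
  j=4: rhs fails.
  j=5: rhs fails.
  j=6: rhs holds; lhs holds on [2,5]. k = 4.

4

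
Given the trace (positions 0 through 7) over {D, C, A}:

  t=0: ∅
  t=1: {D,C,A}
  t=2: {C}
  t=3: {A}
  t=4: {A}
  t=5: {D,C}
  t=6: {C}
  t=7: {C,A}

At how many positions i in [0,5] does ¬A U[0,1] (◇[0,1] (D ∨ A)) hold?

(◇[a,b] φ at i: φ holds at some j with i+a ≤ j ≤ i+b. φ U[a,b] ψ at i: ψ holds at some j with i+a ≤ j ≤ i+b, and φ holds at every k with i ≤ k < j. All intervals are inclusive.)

6

Evaluate at each i in [0,5]:
  i=0: ✓ (rhs at j=0)
  i=1: ✓ (rhs at j=1)
  i=2: ✓ (rhs at j=2)
  i=3: ✓ (rhs at j=3)
  i=4: ✓ (rhs at j=4)
  i=5: ✓ (rhs at j=5)
Positions where it holds: {0, 1, 2, 3, 4, 5} → 6.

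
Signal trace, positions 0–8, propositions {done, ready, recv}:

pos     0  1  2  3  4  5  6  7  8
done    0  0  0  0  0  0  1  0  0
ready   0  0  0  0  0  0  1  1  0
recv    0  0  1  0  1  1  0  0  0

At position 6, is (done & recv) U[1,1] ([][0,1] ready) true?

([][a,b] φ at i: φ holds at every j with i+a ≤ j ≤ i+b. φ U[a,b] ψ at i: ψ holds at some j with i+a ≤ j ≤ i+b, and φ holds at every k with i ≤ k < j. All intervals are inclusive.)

Need some j in [7,7] with [][0,1] ready, and (done & recv) at every k in [6,j-1].
  j=7: [][0,1] ready — fails at 8.
No j in the window works → until fails.

No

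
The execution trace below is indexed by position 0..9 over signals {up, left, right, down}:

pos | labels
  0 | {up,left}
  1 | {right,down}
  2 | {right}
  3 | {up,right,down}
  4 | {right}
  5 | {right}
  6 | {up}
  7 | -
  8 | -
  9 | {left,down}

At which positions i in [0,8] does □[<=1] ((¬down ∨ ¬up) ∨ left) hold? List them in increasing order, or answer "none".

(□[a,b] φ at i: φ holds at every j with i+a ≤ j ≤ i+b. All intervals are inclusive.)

Evaluate at each i in [0,8]:
  i=0: ✓ (all of [0,1])
  i=1: ✓ (all of [1,2])
  i=2: ✗ (fails at j=3)
  i=3: ✗ (fails at j=3)
  i=4: ✓ (all of [4,5])
  i=5: ✓ (all of [5,6])
  i=6: ✓ (all of [6,7])
  i=7: ✓ (all of [7,8])
  i=8: ✓ (all of [8,9])

0, 1, 4, 5, 6, 7, 8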